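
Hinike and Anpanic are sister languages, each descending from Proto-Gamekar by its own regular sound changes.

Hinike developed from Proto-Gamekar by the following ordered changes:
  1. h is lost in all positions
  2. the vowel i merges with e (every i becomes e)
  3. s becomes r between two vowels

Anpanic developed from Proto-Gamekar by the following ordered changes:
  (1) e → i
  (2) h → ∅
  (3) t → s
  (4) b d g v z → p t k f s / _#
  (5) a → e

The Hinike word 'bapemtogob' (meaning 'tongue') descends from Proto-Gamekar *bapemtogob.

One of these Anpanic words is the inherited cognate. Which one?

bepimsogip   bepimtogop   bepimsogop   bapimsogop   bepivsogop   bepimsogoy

Anpanic: start from *bapemtogob.
  rule 1 (vowel merger): bapemtogob → bapimtogob
  rule 2: no change — bapimtogob
  rule 3 (unconditioned shift): bapimtogob → bapimsogob
  rule 4 (final devoicing): bapimsogob → bapimsogop
  rule 5 (vowel merger): bapimsogop → bepimsogop
  ⇒ Anpanic bepimsogop
Only 'bepimsogop' matches the regular Anpanic development of *bapemtogob.

bepimsogop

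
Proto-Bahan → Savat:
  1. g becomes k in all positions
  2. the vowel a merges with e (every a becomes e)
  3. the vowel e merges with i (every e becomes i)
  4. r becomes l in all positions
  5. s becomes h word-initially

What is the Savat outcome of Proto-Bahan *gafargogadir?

Savat: *gafargogadir
  gafargogadir → kafarkokadir   [unconditioned shift]
  kafarkokadir → keferkokedir   [vowel merger]
  keferkokedir → kifirkokidir   [vowel merger]
  kifirkokidir → kifilkokidil   [unconditioned shift]
  kifilkokidil (rule 5 does not apply)
  giving Savat kifilkokidil.

kifilkokidil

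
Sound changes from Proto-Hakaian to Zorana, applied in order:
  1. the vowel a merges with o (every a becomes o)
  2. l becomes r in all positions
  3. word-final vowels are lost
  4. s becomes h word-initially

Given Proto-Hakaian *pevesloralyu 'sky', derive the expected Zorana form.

pevesrorory

Zorana: *pevesloralyu > peveslorolyu > pevesrororyu > pevesrorory  (by vowel merger, unconditioned shift, apocope)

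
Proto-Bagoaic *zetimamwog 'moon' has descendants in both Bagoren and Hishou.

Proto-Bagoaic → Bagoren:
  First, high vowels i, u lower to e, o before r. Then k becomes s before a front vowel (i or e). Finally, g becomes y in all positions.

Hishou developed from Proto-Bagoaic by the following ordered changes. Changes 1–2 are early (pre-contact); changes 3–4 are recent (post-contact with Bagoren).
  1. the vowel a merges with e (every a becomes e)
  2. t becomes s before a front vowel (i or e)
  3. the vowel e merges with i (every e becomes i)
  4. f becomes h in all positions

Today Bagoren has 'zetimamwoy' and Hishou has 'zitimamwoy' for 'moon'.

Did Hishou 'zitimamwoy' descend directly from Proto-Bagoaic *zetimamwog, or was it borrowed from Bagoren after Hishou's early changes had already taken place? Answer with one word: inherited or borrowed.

If inherited, *zetimamwog would pass through all of Hishou's changes:
Hishou: start from *zetimamwog.
  rule 1 (vowel merger): zetimamwog → zetimemwog
  rule 2 (palatalisation): zetimemwog → zesimemwog
  rule 3 (vowel merger): zesimemwog → zisimimwog
  rule 4: no change — zisimimwog
  ⇒ Hishou zisimimwog
If borrowed from Bagoren 'zetimamwoy' after the early changes, it would undergo only the recent ones:
  rule 3 (vowel merger): zetimamwoy → zitimamwoy
  rule 4 (unconditioned shift): no change (zitimamwoy)
  ⇒ as a loan: zitimamwoy
Hishou 'zitimamwoy' matches the loan outcome 'zitimamwoy', not the inherited 'zisimimwog' — it skipped the early Hishou changes, so it was borrowed from Bagoren.

borrowed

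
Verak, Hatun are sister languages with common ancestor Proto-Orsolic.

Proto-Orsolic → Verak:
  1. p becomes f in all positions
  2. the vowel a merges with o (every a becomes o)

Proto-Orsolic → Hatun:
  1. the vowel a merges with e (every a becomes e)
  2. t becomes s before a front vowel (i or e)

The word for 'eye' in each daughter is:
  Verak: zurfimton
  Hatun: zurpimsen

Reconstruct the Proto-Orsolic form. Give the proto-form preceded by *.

*zurpimtan

Position 7: Verak has t, Hatun has s. Verak preserves t here (none of its changes turn any other segment into t), so the proto-segment is *t.
Position 8: Verak has o, Hatun has e. Taking the neighbouring segments as reconstructed: Verak o could go back to *a or *o; Hatun e could go back to *a or *e — the one source consistent with every daughter is *a.
Verify the candidate proto-form against each daughter:
Verak: *zurpimtan
  zurpimtan → zurfimtan   [unconditioned shift]
  zurfimtan → zurfimton   [vowel merger]
  giving Verak zurfimton.
Hatun: start from *zurpimtan.
  rule 1 (vowel merger): zurpimtan → zurpimten
  rule 2 (palatalisation): zurpimten → zurpimsen
  ⇒ Hatun zurpimsen
No other proto-form is consistent with every reflex, so the reconstruction is *zurpimtan.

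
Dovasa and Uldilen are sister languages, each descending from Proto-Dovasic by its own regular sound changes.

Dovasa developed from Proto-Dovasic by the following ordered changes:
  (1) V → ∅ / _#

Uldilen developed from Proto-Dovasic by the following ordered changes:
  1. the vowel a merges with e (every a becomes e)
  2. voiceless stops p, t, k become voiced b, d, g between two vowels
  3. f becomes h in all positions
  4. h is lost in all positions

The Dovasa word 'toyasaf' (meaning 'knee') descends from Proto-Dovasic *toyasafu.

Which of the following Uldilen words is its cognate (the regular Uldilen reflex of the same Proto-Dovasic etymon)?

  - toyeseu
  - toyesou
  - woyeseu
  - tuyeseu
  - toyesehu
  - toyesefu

Uldilen: *toyasafu
  toyasafu → toyesefu   [vowel merger]
  toyesefu (rule 2 does not apply)
  toyesefu → toyesehu   [unconditioned shift]
  toyesehu → toyeseu   [h-loss]
  giving Uldilen toyeseu.
Only 'toyeseu' matches the regular Uldilen development of *toyasafu.

toyeseu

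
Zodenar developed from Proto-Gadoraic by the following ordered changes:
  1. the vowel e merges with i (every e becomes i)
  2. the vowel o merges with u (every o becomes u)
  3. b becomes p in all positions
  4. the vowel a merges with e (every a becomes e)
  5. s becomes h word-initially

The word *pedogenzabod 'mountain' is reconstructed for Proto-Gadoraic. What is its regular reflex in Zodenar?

Zodenar: *pedogenzabod > pidoginzabod > piduginzabud > piduginzapud > piduginzepud  (by vowel merger, vowel merger, unconditioned shift, vowel merger)

piduginzepud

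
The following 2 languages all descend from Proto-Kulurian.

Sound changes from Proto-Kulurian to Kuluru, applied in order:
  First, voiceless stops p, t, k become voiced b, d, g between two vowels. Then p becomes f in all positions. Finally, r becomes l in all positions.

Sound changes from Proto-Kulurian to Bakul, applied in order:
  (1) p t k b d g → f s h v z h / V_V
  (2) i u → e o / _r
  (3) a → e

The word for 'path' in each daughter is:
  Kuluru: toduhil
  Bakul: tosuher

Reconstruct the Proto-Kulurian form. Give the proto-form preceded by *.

*totuhir

Position 6: Kuluru has i, Bakul has e. Kuluru preserves i here (none of its changes turn any other segment into i), so the proto-segment is *i.
Position 7: Kuluru has l, Bakul has r. Bakul preserves r here (none of its changes turn any other segment into r), so the proto-segment is *r.
Continuing position by position gives *totuhir; check it forward:
Kuluru: *totuhir > toduhir > toduhil  (by intervocalic voicing, unconditioned shift)
Bakul: *totuhir > tosuhir > tosuher  (by intervocalic lenition, pre-rhotic lowering)
No other proto-form is consistent with every reflex, so the reconstruction is *totuhir.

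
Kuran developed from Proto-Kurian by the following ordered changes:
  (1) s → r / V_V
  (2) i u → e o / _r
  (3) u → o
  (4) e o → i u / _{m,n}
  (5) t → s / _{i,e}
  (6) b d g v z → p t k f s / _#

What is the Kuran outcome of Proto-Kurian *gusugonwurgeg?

gorogunworgek

Kuran: start from *gusugonwurgeg.
  rule 1 (rhotacism): gusugonwurgeg → gurugonwurgeg
  rule 2 (pre-rhotic lowering): gurugonwurgeg → gorugonworgeg
  rule 3 (vowel merger): gorugonworgeg → gorogonworgeg
  rule 4 (pre-nasal raising): gorogonworgeg → gorogunworgeg
  rule 5: no change — gorogunworgeg
  rule 6 (final devoicing): gorogunworgeg → gorogunworgek
  ⇒ Kuran gorogunworgek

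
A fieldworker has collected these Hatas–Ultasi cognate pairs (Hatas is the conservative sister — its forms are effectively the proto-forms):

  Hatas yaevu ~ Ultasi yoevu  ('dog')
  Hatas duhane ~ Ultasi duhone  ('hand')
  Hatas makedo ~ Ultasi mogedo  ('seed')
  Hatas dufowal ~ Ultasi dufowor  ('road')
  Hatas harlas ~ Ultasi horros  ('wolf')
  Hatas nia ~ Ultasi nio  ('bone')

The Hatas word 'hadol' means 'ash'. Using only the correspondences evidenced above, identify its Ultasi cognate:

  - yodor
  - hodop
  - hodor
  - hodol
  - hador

hodor

makedo ~ mogedo, dufowal ~ dufowor — Hatas a corresponds to Ultasi o after a consonant, before a consonant other than r, m, n, p, b, f, v.
dufowal ~ dufowor — Hatas l corresponds to Ultasi r word-finally.
Applying these to Hatas 'hadol':
  hadol → hodol   (a→o after a consonant, before a consonant other than r, m, n, p, b, f, v)
  hodol → hodor   (l→r word-finally)
So the Ultasi cognate is 'hodor'.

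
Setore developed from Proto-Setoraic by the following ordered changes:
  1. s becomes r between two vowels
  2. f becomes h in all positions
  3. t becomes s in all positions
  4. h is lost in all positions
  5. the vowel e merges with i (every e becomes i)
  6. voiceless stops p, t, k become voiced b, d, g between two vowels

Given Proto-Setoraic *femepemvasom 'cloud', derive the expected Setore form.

imibimvarom

Setore: *femepemvasom > femepemvarom > hemepemvarom > emepemvarom > imipimvarom > imibimvarom  (by rhotacism, unconditioned shift, h-loss, vowel merger, intervocalic voicing)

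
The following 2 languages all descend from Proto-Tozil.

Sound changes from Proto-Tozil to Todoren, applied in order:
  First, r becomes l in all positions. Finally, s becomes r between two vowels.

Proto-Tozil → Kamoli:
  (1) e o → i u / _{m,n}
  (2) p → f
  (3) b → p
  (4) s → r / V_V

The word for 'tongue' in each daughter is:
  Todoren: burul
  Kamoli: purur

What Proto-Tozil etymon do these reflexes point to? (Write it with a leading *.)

*busur

Position 1: Todoren has b, Kamoli has p. Todoren preserves b here (none of its changes turn any other segment into b), so the proto-segment is *b.
Position 3: Todoren has r, Kamoli has r. In Todoren, r can only continue *s, so the proto-segment is *s.
Verify the candidate proto-form against each daughter:
Todoren: start from *busur.
  rule 1 (unconditioned shift): busur → busul
  rule 2 (rhotacism): busul → burul
  ⇒ Todoren burul
Kamoli: *busur
  busur (rule 1 does not apply)
  busur (rule 2 does not apply)
  busur → pusur   [unconditioned shift]
  pusur → purur   [rhotacism]
  giving Kamoli purur.
*busur is the unique common source.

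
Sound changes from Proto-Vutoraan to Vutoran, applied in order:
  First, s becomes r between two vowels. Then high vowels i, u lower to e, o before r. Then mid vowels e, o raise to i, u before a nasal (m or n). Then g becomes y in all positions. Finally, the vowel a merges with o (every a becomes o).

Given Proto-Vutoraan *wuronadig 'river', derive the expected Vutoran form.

Vutoran: start from *wuronadig.
  rule 1: no change — wuronadig
  rule 2 (pre-rhotic lowering): wuronadig → woronadig
  rule 3 (pre-nasal raising): woronadig → worunadig
  rule 4 (unconditioned shift): worunadig → worunadiy
  rule 5 (vowel merger): worunadiy → worunodiy
  ⇒ Vutoran worunodiy

worunodiy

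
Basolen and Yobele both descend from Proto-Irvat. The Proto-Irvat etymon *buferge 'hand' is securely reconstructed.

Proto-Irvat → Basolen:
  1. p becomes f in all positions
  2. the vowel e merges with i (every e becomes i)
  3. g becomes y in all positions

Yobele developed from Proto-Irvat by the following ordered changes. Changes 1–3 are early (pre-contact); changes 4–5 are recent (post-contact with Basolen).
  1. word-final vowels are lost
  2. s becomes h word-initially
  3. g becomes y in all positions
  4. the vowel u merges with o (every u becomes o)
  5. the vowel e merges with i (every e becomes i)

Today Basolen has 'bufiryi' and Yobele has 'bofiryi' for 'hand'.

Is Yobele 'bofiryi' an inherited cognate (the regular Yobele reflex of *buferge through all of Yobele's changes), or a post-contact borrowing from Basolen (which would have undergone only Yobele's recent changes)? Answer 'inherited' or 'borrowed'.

If inherited, *buferge would pass through all of Yobele's changes:
Yobele: *buferge
  buferge → buferg   [apocope]
  buferg (rule 2 does not apply)
  buferg → bufery   [unconditioned shift]
  bufery → bofery   [vowel merger]
  bofery → bofiry   [vowel merger]
  giving Yobele bofiry.
If borrowed from Basolen 'bufiryi' after the early changes, it would undergo only the recent ones:
  rule 4 (vowel merger): bufiryi → bofiryi
  rule 5 (vowel merger): no change (bofiryi)
  ⇒ as a loan: bofiryi
Yobele 'bofiryi' matches the loan outcome 'bofiryi', not the inherited 'bofiry' — it skipped the early Yobele changes, so it was borrowed from Basolen.

borrowed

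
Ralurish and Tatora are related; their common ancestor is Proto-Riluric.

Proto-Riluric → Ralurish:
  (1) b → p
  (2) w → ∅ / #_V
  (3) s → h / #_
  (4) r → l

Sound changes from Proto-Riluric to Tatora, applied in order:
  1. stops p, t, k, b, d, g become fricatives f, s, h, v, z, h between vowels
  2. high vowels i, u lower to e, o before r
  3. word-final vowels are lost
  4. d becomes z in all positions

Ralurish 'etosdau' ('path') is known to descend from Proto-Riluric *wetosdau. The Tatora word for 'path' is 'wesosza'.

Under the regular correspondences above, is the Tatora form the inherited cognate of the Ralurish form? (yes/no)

yes

Derive the expected Tatora reflex of *wetosdau:
Tatora: start from *wetosdau.
  rule 1 (intervocalic lenition): wetosdau → wesosdau
  rule 2: no change — wesosdau
  rule 3 (apocope): wesosdau → wesosda
  rule 4 (unconditioned shift): wesosda → wesosza
  ⇒ Tatora wesosza
Tatora 'wesosza' matches the regular reflex exactly, so the pair is cognate.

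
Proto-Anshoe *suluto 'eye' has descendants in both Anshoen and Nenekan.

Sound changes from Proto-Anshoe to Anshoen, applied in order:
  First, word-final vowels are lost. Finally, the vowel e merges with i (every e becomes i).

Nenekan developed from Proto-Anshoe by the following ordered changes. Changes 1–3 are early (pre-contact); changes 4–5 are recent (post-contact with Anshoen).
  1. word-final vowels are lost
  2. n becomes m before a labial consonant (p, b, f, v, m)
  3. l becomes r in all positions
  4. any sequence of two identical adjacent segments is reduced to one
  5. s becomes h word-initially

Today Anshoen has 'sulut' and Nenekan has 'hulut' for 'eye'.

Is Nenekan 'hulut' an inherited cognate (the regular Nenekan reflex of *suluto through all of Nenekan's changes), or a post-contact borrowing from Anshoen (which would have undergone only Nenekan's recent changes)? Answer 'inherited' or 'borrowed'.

If inherited, *suluto would pass through all of Nenekan's changes:
Nenekan: *suluto > sulut > surut > hurut  (by apocope, unconditioned shift, debuccalisation)
If borrowed from Anshoen 'sulut' after the early changes, it would undergo only the recent ones:
  rule 4 (degemination): no change (sulut)
  rule 5 (debuccalisation): sulut → hulut
  ⇒ as a loan: hulut
Nenekan 'hulut' matches the loan outcome 'hulut', not the inherited 'hurut' — it skipped the early Nenekan changes, so it was borrowed from Anshoen.

borrowed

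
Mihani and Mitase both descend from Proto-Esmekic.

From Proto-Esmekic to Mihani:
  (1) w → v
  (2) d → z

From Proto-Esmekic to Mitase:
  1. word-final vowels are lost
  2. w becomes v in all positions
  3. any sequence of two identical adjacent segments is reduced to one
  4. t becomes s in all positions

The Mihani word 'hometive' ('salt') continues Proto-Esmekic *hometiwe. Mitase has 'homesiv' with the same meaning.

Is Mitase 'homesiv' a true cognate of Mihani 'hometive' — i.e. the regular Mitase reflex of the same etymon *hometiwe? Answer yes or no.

Derive the expected Mitase reflex of *hometiwe:
Mitase: start from *hometiwe.
  rule 1 (apocope): hometiwe → hometiw
  rule 2 (unconditioned shift): hometiw → hometiv
  rule 3: no change — hometiv
  rule 4 (unconditioned shift): hometiv → homesiv
  ⇒ Mitase homesiv
Mitase 'homesiv' matches the regular reflex exactly, so the pair is cognate.

yes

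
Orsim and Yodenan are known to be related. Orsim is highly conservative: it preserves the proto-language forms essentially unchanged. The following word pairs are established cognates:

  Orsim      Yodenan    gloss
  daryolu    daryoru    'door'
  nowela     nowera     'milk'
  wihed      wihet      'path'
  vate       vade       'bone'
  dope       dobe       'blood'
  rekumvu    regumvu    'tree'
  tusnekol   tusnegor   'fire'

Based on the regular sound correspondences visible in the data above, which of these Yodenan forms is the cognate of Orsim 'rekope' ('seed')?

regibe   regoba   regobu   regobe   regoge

regobe

tusnekol ~ tusnegor — Orsim k corresponds to Yodenan g between vowels (before a back vowel).
dope ~ dobe — Orsim p corresponds to Yodenan b between vowels (before a front vowel).
Applying these to Orsim 'rekope':
  rekope → regope   (k→g between vowels (before a back vowel))
  regope → regobe   (p→b between vowels (before a front vowel))
So the Yodenan cognate is 'regobe'.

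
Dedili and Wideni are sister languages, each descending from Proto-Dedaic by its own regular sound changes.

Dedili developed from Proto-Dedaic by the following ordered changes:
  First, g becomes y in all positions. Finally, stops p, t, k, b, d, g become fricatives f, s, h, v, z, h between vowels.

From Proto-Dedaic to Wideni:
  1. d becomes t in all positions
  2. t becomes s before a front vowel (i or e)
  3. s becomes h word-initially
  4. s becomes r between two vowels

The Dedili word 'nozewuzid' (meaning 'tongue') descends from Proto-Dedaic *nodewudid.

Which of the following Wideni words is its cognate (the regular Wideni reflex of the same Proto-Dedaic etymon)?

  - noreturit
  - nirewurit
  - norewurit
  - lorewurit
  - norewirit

Wideni: *nodewudid
  nodewudid → notewutit   [unconditioned shift]
  notewutit → nosewusit   [palatalisation]
  nosewusit (rule 3 does not apply)
  nosewusit → norewurit   [rhotacism]
  giving Wideni norewurit.

norewurit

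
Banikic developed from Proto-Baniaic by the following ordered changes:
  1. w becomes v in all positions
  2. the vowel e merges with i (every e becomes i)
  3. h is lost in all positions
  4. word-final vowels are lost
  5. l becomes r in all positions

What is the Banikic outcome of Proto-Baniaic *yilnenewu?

Banikic: start from *yilnenewu.
  rule 1 (unconditioned shift): yilnenewu → yilnenevu
  rule 2 (vowel merger): yilnenevu → yilninivu
  rule 3: no change — yilninivu
  rule 4 (apocope): yilninivu → yilniniv
  rule 5 (unconditioned shift): yilniniv → yirniniv
  ⇒ Banikic yirniniv

yirniniv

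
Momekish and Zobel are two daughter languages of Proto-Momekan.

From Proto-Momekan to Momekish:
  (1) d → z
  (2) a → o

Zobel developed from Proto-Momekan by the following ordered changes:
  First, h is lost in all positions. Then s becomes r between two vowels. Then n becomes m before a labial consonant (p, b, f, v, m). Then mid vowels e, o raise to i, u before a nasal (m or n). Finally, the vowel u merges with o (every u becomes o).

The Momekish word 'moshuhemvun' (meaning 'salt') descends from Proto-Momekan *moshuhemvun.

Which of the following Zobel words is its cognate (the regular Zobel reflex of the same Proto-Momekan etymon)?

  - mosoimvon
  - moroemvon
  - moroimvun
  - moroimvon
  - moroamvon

Zobel: *moshuhemvun > mosuemvun > moruemvun > moruimvun > moroimvon  (by h-loss, rhotacism, pre-nasal raising, vowel merger)
The other candidates each miss or misapply at least one Zobel change.

moroimvon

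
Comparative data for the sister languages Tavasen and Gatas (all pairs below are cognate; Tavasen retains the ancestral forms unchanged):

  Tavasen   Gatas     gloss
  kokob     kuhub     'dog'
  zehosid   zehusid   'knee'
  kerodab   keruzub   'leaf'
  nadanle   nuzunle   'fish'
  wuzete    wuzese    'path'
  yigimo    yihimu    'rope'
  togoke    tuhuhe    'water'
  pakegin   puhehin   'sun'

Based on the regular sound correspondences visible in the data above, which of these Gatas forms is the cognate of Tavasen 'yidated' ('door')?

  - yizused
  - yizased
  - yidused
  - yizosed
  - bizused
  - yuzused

yizused

kerodab ~ keruzub, nadanle ~ nuzunle — Tavasen d corresponds to Gatas z between vowels (before a back vowel).
nadanle ~ nuzunle, pakegin ~ puhehin — Tavasen a corresponds to Gatas u after a consonant, before a consonant other than r, m, n, p, b, f, v.
wuzete ~ wuzese — Tavasen t corresponds to Gatas s between vowels (before a front vowel).
Applying these to Tavasen 'yidated':
  yidated → yizated   (d→z between vowels (before a back vowel))
  yizated → yizuted   (a→u after a consonant, before a consonant other than r, m, n, p, b, f, v)
  yizuted → yizused   (t→s between vowels (before a front vowel))
So the Gatas cognate is 'yizused'.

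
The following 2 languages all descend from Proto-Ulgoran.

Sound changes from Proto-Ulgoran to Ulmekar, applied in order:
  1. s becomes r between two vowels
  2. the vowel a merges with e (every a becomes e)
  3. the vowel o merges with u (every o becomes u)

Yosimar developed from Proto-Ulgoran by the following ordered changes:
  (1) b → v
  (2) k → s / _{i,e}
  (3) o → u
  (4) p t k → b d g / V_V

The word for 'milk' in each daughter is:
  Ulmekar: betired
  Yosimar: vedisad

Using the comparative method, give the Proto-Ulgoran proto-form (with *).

Position 5: Ulmekar has r, Yosimar has s. Taking the neighbouring segments as reconstructed: Ulmekar r could go back to *s or *r; Yosimar s can only go back to *s — the one source consistent with every daughter is *s.
Position 1: Ulmekar has b, Yosimar has v. Ulmekar preserves b here (none of its changes turn any other segment into b), so the proto-segment is *b.
Position 6: Ulmekar has e, Yosimar has a. Yosimar preserves a here (none of its changes turn any other segment into a), so the proto-segment is *a.
Verify the candidate proto-form against each daughter:
Ulmekar: start from *betisad.
  rule 1 (rhotacism): betisad → betirad
  rule 2 (vowel merger): betirad → betired
  rule 3: no change — betired
  ⇒ Ulmekar betired
Yosimar: start from *betisad.
  rule 1 (unconditioned shift): betisad → vetisad
  rule 2: no change — vetisad
  rule 3: no change — vetisad
  rule 4 (intervocalic voicing): vetisad → vedisad
  ⇒ Yosimar vedisad
No other proto-form is consistent with every reflex, so the reconstruction is *betisad.

*betisad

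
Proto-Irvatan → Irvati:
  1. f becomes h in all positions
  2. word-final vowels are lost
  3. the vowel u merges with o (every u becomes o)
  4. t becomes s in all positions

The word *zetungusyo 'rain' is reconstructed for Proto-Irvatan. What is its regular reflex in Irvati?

Irvati: *zetungusyo
  zetungusyo (rule 1 does not apply)
  zetungusyo → zetungusy   [apocope]
  zetungusy → zetongosy   [vowel merger]
  zetongosy → zesongosy   [unconditioned shift]
  giving Irvati zesongosy.

zesongosy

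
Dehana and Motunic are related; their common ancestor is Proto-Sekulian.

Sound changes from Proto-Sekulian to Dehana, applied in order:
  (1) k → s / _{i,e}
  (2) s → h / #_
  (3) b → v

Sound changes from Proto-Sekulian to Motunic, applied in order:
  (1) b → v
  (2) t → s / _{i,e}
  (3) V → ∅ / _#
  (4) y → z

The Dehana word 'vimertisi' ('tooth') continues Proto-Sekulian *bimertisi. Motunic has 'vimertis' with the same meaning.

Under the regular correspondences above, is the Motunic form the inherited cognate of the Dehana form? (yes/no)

no

Derive the expected Motunic reflex of *bimertisi:
Motunic: *bimertisi
  bimertisi → vimertisi   [unconditioned shift]
  vimertisi → vimersisi   [palatalisation]
  vimersisi → vimersis   [apocope]
  vimersis (rule 4 does not apply)
  giving Motunic vimersis.
The regular Motunic reflex would be 'vimersis', but the attested form is 'vimertis'. The correspondence is irregular, so they are not cognates (the Motunic form has a different source).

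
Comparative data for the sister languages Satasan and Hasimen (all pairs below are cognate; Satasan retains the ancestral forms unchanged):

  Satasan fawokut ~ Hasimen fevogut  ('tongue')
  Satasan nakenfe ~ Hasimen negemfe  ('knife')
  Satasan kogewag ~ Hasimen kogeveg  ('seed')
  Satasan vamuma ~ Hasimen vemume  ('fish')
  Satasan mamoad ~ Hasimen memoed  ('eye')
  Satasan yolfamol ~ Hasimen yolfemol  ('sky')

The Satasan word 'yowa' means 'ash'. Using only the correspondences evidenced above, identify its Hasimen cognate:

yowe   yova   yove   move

yove

kogewag ~ kogeveg — Satasan w corresponds to Hasimen v between vowels (before a back vowel).
vamuma ~ vemume — Satasan a corresponds to Hasimen e word-finally.
Applying these to Satasan 'yowa':
  yowa → yova   (w→v between vowels (before a back vowel))
  yova → yove   (a→e word-finally)
So the Hasimen cognate is 'yove'.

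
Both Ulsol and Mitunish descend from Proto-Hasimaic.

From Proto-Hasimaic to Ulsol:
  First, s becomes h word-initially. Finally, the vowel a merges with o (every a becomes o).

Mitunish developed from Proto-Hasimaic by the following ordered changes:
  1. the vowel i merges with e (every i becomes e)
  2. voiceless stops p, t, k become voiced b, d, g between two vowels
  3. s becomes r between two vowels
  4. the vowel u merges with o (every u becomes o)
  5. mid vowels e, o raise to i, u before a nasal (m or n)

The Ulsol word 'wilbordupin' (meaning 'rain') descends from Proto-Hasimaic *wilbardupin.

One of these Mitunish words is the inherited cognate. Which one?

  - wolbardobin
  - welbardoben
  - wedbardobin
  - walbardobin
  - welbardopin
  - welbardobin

welbardobin

Mitunish: start from *wilbardupin.
  rule 1 (vowel merger): wilbardupin → welbardupen
  rule 2 (intervocalic voicing): welbardupen → welbarduben
  rule 3: no change — welbarduben
  rule 4 (vowel merger): welbarduben → welbardoben
  rule 5 (pre-nasal raising): welbardoben → welbardobin
  ⇒ Mitunish welbardobin
Among the options, 'welbardobin' alone shows every Mitunish change applied in order.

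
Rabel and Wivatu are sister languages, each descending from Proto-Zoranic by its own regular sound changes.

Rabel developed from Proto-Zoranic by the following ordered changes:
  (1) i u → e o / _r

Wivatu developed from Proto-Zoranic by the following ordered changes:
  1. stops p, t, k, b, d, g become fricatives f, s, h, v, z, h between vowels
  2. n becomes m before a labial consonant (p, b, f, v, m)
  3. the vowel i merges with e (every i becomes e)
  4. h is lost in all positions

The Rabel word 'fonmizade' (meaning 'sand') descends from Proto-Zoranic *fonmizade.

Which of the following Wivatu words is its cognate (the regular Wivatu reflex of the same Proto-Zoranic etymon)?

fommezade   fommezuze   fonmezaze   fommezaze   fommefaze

fommezaze

Wivatu: start from *fonmizade.
  rule 1 (intervocalic lenition): fonmizade → fonmizaze
  rule 2 (nasal place assimilation): fonmizaze → fommizaze
  rule 3 (vowel merger): fommizaze → fommezaze
  rule 4: no change — fommezaze
  ⇒ Wivatu fommezaze
Among the options, 'fommezaze' alone shows every Wivatu change applied in order.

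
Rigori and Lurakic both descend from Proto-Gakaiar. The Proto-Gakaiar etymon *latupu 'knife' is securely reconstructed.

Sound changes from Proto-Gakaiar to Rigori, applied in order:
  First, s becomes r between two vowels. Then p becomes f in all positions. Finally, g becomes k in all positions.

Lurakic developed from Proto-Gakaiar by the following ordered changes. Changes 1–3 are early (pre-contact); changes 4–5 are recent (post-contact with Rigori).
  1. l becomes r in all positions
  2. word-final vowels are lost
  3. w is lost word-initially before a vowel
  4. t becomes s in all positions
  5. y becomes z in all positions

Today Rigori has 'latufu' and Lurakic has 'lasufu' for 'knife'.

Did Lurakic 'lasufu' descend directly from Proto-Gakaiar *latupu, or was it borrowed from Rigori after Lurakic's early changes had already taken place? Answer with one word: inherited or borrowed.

borrowed

If inherited, *latupu would pass through all of Lurakic's changes:
Lurakic: *latupu > ratupu > ratup > rasup  (by unconditioned shift, apocope, unconditioned shift)
If borrowed from Rigori 'latufu' after the early changes, it would undergo only the recent ones:
  rule 4 (unconditioned shift): latufu → lasufu
  rule 5 (unconditioned shift): no change (lasufu)
  ⇒ as a loan: lasufu
Lurakic 'lasufu' matches the loan outcome 'lasufu', not the inherited 'rasup' — it skipped the early Lurakic changes, so it was borrowed from Rigori.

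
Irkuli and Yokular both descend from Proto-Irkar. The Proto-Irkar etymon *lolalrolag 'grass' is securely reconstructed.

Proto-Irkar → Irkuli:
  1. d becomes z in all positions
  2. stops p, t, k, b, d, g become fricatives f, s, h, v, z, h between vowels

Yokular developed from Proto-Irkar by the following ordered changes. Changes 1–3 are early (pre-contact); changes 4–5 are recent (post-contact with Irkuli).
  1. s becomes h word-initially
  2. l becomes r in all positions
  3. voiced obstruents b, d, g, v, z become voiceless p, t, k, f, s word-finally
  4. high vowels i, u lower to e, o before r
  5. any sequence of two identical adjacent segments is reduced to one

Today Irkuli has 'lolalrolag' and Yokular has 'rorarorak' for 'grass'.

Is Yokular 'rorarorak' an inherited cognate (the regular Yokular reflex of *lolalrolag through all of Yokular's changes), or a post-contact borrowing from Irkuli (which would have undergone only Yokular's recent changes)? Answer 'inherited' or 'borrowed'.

inherited

If inherited, *lolalrolag would pass through all of Yokular's changes:
Yokular: *lolalrolag > rorarrorag > rorarrorak > rorarorak  (by unconditioned shift, final devoicing, degemination)
If borrowed from Irkuli 'lolalrolag' after the early changes, it would undergo only the recent ones:
  rule 4 (pre-rhotic lowering): no change (lolalrolag)
  rule 5 (degemination): no change (lolalrolag)
  ⇒ as a loan: lolalrolag
Yokular 'rorarorak' matches the inherited outcome exactly, so it is an inherited cognate, not a loan.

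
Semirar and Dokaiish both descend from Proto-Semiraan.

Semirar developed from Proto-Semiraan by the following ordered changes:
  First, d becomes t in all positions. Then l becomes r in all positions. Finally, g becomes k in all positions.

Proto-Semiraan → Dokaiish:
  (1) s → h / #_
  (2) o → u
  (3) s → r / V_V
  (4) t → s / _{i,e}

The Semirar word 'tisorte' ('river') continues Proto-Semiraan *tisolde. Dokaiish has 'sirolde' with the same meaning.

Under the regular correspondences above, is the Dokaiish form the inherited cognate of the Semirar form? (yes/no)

no

Derive the expected Dokaiish reflex of *tisolde:
Dokaiish: *tisolde > tisulde > tirulde > sirulde  (by vowel merger, rhotacism, palatalisation)
The regular Dokaiish reflex would be 'sirulde', but the attested form is 'sirolde'. The correspondence is irregular, so they are not cognates (the Dokaiish form has a different source).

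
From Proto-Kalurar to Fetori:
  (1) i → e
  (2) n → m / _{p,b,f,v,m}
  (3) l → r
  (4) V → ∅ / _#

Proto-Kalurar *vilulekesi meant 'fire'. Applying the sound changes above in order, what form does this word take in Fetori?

Fetori: *vilulekesi
  vilulekesi → velulekese   [vowel merger]
  velulekese (rule 2 does not apply)
  velulekese → verurekese   [unconditioned shift]
  verurekese → verurekes   [apocope]
  giving Fetori verurekes.

verurekes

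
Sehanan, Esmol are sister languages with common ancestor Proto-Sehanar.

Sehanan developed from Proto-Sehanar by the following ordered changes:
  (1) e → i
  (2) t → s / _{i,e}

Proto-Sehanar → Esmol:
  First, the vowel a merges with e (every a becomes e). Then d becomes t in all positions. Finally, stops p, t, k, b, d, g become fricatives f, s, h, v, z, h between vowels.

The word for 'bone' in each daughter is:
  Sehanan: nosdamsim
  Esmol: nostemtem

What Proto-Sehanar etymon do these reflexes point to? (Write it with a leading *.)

Position 8: Sehanan has i, Esmol has e. Taking the neighbouring segments as reconstructed: Sehanan i could go back to *e or *i; Esmol e could go back to *a or *e — the one source consistent with every daughter is *e.
Position 5: Sehanan has a, Esmol has e. Sehanan preserves a here (none of its changes turn any other segment into a), so the proto-segment is *a.
Position 4: Sehanan has d, Esmol has t. Sehanan preserves d here (none of its changes turn any other segment into d), so the proto-segment is *d.
Continuing position by position gives *nosdamtem; check it forward:
Sehanan: *nosdamtem > nosdamtim > nosdamsim  (by vowel merger, palatalisation)
Esmol: *nosdamtem > nosdemtem > nostemtem  (by vowel merger, unconditioned shift)
Only *nosdamtem yields all of Sehanan nosdamsim, Esmol nostemtem.

*nosdamtem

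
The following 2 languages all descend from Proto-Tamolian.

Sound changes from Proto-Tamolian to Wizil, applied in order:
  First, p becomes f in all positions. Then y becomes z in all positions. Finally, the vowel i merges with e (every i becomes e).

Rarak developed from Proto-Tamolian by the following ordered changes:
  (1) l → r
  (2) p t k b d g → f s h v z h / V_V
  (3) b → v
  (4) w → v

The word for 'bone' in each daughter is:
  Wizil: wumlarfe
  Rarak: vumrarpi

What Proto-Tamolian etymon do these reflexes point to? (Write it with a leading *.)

*wumlarpi

Position 1: Wizil has w, Rarak has v. Wizil preserves w here (none of its changes turn any other segment into w), so the proto-segment is *w.
Position 4: Wizil has l, Rarak has r. Wizil preserves l here (none of its changes turn any other segment into l), so the proto-segment is *l.
Position 7: Wizil has f, Rarak has p. Rarak preserves p here (none of its changes turn any other segment into p), so the proto-segment is *p.
This points to *wumlarpi. Verify forward in each daughter:
Wizil: *wumlarpi
  wumlarpi → wumlarfi   [unconditioned shift]
  wumlarfi (rule 2 does not apply)
  wumlarfi → wumlarfe   [vowel merger]
  giving Wizil wumlarfe.
Rarak: start from *wumlarpi.
  rule 1 (unconditioned shift): wumlarpi → wumrarpi
  rule 2: no change — wumrarpi
  rule 3: no change — wumrarpi
  rule 4 (unconditioned shift): wumrarpi → vumrarpi
  ⇒ Rarak vumrarpi
No other proto-form is consistent with every reflex, so the reconstruction is *wumlarpi.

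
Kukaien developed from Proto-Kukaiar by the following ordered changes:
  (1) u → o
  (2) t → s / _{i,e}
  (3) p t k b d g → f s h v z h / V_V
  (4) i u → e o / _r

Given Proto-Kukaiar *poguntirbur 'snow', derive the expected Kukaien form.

Kukaien: *poguntirbur > pogontirbor > pogonsirbor > pohonsirbor > pohonserbor  (by vowel merger, palatalisation, intervocalic lenition, pre-rhotic lowering)

pohonserbor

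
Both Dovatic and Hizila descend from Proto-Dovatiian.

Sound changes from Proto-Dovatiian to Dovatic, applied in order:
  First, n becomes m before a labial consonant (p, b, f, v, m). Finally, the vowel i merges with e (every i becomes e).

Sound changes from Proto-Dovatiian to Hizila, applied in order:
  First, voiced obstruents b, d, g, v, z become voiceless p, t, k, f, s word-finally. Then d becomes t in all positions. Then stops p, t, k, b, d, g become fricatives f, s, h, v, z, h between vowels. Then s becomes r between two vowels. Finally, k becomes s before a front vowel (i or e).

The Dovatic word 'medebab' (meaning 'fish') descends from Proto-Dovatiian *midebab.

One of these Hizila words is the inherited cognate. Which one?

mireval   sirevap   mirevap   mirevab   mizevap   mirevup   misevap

mirevap

Hizila: *midebab > midebap > mitebap > misevap > mirevap  (by final devoicing, unconditioned shift, intervocalic lenition, rhotacism)
Among the options, 'mirevap' alone shows every Hizila change applied in order.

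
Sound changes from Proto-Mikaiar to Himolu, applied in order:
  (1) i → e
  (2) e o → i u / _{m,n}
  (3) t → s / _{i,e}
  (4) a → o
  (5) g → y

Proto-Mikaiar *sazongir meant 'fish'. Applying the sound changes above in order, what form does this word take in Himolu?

sozunyer

Himolu: start from *sazongir.
  rule 1 (vowel merger): sazongir → sazonger
  rule 2 (pre-nasal raising): sazonger → sazunger
  rule 3: no change — sazunger
  rule 4 (vowel merger): sazunger → sozunger
  rule 5 (unconditioned shift): sozunger → sozunyer
  ⇒ Himolu sozunyer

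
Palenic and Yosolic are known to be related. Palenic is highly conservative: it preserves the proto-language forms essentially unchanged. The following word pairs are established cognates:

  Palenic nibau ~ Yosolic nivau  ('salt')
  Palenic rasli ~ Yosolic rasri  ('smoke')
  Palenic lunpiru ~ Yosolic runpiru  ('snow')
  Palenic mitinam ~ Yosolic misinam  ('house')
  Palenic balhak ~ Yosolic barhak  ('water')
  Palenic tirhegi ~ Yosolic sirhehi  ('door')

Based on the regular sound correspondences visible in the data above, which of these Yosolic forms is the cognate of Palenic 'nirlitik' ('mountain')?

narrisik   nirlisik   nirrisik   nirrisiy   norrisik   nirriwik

nirrisik

rasli ~ rasri — Palenic l corresponds to Yosolic r after a consonant, before a front vowel.
mitinam ~ misinam — Palenic t corresponds to Yosolic s between vowels (before a front vowel).
Applying these to Palenic 'nirlitik':
  nirlitik → nirritik   (l→r after a consonant, before a front vowel)
  nirritik → nirrisik   (t→s between vowels (before a front vowel))
So the Yosolic cognate is 'nirrisik'.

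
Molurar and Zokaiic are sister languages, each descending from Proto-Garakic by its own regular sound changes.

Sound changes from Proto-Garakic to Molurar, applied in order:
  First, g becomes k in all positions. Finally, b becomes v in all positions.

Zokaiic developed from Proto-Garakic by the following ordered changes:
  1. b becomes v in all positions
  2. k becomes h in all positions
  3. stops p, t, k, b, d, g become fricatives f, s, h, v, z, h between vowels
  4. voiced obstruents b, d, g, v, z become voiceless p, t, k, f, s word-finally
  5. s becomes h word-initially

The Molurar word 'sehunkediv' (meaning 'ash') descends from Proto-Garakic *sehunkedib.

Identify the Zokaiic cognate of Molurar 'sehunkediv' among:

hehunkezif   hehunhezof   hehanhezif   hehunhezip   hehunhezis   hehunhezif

Zokaiic: start from *sehunkedib.
  rule 1 (unconditioned shift): sehunkedib → sehunkediv
  rule 2 (unconditioned shift): sehunkediv → sehunhediv
  rule 3 (intervocalic lenition): sehunhediv → sehunheziv
  rule 4 (final devoicing): sehunheziv → sehunhezif
  rule 5 (debuccalisation): sehunhezif → hehunhezif
  ⇒ Zokaiic hehunhezif
The other candidates each miss or misapply at least one Zokaiic change.

hehunhezif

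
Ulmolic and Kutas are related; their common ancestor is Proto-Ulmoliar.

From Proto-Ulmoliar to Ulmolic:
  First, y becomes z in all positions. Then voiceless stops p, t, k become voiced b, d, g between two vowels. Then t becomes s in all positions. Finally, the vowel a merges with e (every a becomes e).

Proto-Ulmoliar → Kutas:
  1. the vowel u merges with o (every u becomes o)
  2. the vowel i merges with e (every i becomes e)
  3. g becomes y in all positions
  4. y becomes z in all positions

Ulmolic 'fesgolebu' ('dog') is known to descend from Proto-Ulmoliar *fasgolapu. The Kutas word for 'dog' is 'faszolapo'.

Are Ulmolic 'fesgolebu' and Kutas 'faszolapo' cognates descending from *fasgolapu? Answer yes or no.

yes

Derive the expected Kutas reflex of *fasgolapu:
Kutas: *fasgolapu > fasgolapo > fasyolapo > faszolapo  (by vowel merger, unconditioned shift, unconditioned shift)
Kutas 'faszolapo' matches the regular reflex exactly, so the pair is cognate.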